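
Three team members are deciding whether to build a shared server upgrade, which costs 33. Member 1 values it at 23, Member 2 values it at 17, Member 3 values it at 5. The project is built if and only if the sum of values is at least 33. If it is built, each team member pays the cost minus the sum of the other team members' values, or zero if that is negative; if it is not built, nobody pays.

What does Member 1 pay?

Total value 45 ≥ cost 33, so the project is built.
The other team members' values sum to 22.
Cost minus that sum is 33 - 22 = 11.

11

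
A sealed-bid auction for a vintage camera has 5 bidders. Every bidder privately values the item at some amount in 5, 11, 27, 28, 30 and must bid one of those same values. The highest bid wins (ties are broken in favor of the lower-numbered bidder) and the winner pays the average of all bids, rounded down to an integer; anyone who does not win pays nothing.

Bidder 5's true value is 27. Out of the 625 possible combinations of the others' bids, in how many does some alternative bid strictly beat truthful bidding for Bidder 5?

225

Others bid (5, 5, 5, 5): truth gives 18; bid 11 gives 21 > 18. Violating.
Others bid (5, 5, 5, 27): truth gives 0; bid 28 gives 13 > 0. Violating.
Others bid (5, 5, 5, 28): truth gives 0; bid 30 gives 13 > 0. Violating.
Others bid (5, 5, 11, 27): truth gives 0; bid 28 gives 12 > 0. Violating.
Others bid (5, 5, 5, 11): truth gives 17; no alternative beats it.
Others bid (5, 5, 5, 30): truth gives 0; no alternative beats it.
(Checking all 625 profiles: 225 have a profitable deviation, 400 do not.)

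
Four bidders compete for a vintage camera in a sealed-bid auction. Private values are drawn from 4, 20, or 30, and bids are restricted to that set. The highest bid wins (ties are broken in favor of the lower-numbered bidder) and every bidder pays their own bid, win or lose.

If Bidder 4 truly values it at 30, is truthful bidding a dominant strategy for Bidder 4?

Consider the case where Bidder 1 bids 4, Bidder 2 bids 4 and Bidder 3 bids 4.
Truthful bid 30: wins, pays 30, utility 30 - 30 = 0.
Bid 20 instead: wins, pays 20, utility 30 - 20 = 10.
Since 10 > 0, bidding 20 is strictly better here, so truthful bidding is not dominant.

No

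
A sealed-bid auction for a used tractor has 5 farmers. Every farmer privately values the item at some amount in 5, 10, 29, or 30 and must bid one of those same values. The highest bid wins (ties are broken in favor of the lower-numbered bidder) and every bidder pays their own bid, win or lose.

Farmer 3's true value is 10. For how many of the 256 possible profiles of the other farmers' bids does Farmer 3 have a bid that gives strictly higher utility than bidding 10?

Others bid (5, 5, 5, 29): truth gives -10; bid 5 gives -5 > -10. Violating.
Others bid (5, 5, 5, 30): truth gives -10; bid 5 gives -5 > -10. Violating.
Others bid (5, 5, 10, 29): truth gives -10; bid 5 gives -5 > -10. Violating.
Others bid (5, 5, 10, 30): truth gives -10; bid 5 gives -5 > -10. Violating.
Others bid (5, 5, 5, 5): truth gives 0; no alternative beats it.
Others bid (5, 5, 5, 10): truth gives 0; no alternative beats it.
(Checking all 256 profiles: 252 have a profitable deviation, 4 do not.)

252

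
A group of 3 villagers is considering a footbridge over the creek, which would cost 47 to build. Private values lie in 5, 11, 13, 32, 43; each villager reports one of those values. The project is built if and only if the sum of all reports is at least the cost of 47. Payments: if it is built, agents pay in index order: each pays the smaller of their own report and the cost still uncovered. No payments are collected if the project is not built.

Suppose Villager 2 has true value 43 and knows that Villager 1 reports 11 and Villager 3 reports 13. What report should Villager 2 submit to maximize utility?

Report 5: project not built, utility 0.
Report 11: project not built, utility 0.
Report 13: project not built, utility 0.
Report 32: project built, pays 32, utility 43 - 32 = 11.
Report 43: project built, pays 36, utility 43 - 36 = 7.
The best choice is 32 with utility 11.

32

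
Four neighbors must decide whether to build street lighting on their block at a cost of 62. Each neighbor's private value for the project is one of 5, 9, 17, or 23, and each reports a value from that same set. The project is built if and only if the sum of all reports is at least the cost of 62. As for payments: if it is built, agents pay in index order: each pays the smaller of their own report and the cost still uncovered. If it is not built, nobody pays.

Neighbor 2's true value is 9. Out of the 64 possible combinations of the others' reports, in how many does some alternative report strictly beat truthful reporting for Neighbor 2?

7

Others report (17, 17, 23): truth gives 0; report 5 gives 4 > 0. Violating.
Others report (17, 23, 17): truth gives 0; report 5 gives 4 > 0. Violating.
Others report (17, 23, 23): truth gives 0; report 5 gives 4 > 0. Violating.
Others report (23, 17, 17): truth gives 0; report 5 gives 4 > 0. Violating.
Others report (5, 5, 5): truth gives 0; no alternative beats it.
Others report (5, 5, 9): truth gives 0; no alternative beats it.
(Checking all 64 profiles: 7 have a profitable deviation, 57 do not.)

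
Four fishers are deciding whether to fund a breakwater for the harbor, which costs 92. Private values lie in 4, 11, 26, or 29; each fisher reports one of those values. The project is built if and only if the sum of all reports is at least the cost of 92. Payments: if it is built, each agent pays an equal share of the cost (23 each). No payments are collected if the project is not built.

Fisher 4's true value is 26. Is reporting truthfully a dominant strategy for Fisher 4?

No

Consider the case where Fisher 1 reports 11, Fisher 2 reports 26 and Fisher 3 reports 26.
Truthful report 26: project not built, utility 0.
Report 29 instead: project built, pays 23, utility 26 - 23 = 3.
Since 3 > 0, reporting 29 is strictly better here, so truthful reporting is not dominant.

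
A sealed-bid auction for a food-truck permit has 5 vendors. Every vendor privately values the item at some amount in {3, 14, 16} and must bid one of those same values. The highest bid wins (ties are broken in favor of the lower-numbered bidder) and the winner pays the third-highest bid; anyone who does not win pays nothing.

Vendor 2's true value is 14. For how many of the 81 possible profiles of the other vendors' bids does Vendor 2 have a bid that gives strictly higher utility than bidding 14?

Others bid (3, 3, 3, 16): truth gives 0; bid 16 gives 11 > 0. Violating.
Others bid (3, 3, 16, 3): truth gives 0; bid 16 gives 11 > 0. Violating.
Others bid (3, 16, 3, 3): truth gives 0; bid 16 gives 11 > 0. Violating.
Others bid (14, 3, 3, 3): truth gives 0; bid 16 gives 11 > 0. Violating.
Others bid (3, 3, 3, 3): truth gives 11; no alternative beats it.
Others bid (3, 3, 3, 14): truth gives 11; no alternative beats it.
(Checking all 81 profiles: 4 have a profitable deviation, 77 do not.)

4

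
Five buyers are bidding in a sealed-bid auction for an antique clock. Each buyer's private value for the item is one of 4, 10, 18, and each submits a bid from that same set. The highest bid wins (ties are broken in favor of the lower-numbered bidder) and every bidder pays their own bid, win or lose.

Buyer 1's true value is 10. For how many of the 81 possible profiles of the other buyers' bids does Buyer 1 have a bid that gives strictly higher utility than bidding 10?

66

Others bid (4, 4, 4, 4): truth gives 0; bid 4 gives 6 > 0. Violating.
Others bid (4, 4, 4, 18): truth gives -10; bid 4 gives -4 > -10. Violating.
Others bid (4, 4, 10, 18): truth gives -10; bid 4 gives -4 > -10. Violating.
Others bid (4, 4, 18, 4): truth gives -10; bid 4 gives -4 > -10. Violating.
Others bid (4, 4, 4, 10): truth gives 0; no alternative beats it.
Others bid (4, 4, 10, 4): truth gives 0; no alternative beats it.
(Checking all 81 profiles: 66 have a profitable deviation, 15 do not.)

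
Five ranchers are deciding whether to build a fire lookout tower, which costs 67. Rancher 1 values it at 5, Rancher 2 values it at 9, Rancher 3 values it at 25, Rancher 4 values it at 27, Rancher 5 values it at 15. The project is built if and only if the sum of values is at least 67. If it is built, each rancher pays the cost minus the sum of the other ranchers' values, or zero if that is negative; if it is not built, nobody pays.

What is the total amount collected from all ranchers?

25

Total value 81 ≥ cost 67, so it is built.
Rancher 1: others sum to 76; max(0, 67 - 76) = 0.
Rancher 2: others sum to 72; max(0, 67 - 72) = 0.
Rancher 3: others sum to 56; max(0, 67 - 56) = 11.
Rancher 4: others sum to 54; max(0, 67 - 54) = 13.
Rancher 5: others sum to 66; max(0, 67 - 66) = 1.
Total collected = 0 + 0 + 11 + 13 + 1 = 25.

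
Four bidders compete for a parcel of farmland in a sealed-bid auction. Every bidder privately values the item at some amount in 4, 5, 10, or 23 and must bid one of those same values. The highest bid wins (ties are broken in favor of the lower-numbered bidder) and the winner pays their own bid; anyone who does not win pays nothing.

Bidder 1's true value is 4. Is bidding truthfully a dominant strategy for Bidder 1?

Check each profile of the others' bids and compare truth against every alternative bid.
Others bid (4, 4, 4): truth gives 0, best alternative gives -1.
Others bid (4, 4, 5): truth gives 0, best alternative gives -1.
Others bid (4, 5, 4): truth gives 0, best alternative gives -1.
Others bid (4, 5, 5): truth gives 0, best alternative gives -1.
Others bid (5, 4, 4): truth gives 0, best alternative gives -1.
Others bid (5, 4, 5): truth gives 0, best alternative gives -1.
(Remaining 58 profiles checked similarly; truth is weakly best in each.)
In every case the truthful bid is at least as good as any alternative, so it is a dominant strategy.

Yes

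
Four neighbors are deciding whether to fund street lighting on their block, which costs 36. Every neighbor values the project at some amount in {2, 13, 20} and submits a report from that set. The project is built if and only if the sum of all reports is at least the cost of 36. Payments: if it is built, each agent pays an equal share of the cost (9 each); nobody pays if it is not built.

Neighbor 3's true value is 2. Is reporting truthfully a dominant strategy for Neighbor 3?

Yes

Check each profile of the others' reports and compare truth against every alternative report.
Others report (2, 2, 20): truth gives 0, best alternative gives -7.
Others report (2, 13, 13): truth gives 0, best alternative gives -7.
Others report (2, 20, 2): truth gives 0, best alternative gives -7.
Others report (13, 2, 13): truth gives 0, best alternative gives -7.
Others report (13, 13, 2): truth gives 0, best alternative gives -7.
Others report (20, 2, 2): truth gives 0, best alternative gives -7.
(Remaining 21 profiles checked similarly; truth is weakly best in each.)
In every case the truthful report is at least as good as any alternative, so it is a dominant strategy.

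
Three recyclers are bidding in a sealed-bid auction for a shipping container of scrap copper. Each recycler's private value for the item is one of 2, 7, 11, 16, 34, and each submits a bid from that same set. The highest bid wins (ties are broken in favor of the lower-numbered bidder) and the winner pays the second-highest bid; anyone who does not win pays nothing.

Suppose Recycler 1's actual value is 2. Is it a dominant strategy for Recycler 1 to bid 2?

Yes

Check each profile of the others' bids and compare truth against every alternative bid.
Others bid (2, 7): truth gives 0, best alternative gives -5.
Others bid (7, 2): truth gives 0, best alternative gives -5.
Others bid (7, 7): truth gives 0, best alternative gives -5.
Others bid (2, 2): truth gives 0, best alternative gives 0.
Others bid (2, 11): truth gives 0, best alternative gives 0.
Others bid (2, 16): truth gives 0, best alternative gives 0.
(Remaining 19 profiles checked similarly; truth is weakly best in each.)
In every case the truthful bid is at least as good as any alternative, so it is a dominant strategy.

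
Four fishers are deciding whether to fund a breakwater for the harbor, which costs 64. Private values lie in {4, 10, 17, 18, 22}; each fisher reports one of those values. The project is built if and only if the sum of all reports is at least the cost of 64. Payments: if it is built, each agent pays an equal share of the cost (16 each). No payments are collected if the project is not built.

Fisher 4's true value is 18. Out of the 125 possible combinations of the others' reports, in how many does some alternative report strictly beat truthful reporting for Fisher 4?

24

Others report (4, 17, 22): truth gives 0; report 22 gives 2 > 0. Violating.
Others report (4, 18, 22): truth gives 0; report 22 gives 2 > 0. Violating.
Others report (4, 22, 17): truth gives 0; report 22 gives 2 > 0. Violating.
Others report (4, 22, 18): truth gives 0; report 22 gives 2 > 0. Violating.
Others report (4, 4, 4): truth gives 0; no alternative beats it.
Others report (4, 4, 10): truth gives 0; no alternative beats it.
(Checking all 125 profiles: 24 have a profitable deviation, 101 do not.)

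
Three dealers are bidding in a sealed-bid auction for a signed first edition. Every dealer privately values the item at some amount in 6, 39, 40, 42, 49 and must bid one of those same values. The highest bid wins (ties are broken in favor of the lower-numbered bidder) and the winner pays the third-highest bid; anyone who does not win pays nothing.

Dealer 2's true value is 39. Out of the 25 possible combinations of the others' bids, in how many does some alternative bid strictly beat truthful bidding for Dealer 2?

6

Others bid (6, 40): truth gives 0; bid 40 gives 33 > 0. Violating.
Others bid (6, 42): truth gives 0; bid 42 gives 33 > 0. Violating.
Others bid (6, 49): truth gives 0; bid 49 gives 33 > 0. Violating.
Others bid (39, 6): truth gives 0; bid 40 gives 33 > 0. Violating.
Others bid (6, 6): truth gives 33; no alternative beats it.
Others bid (6, 39): truth gives 33; no alternative beats it.
(Checking all 25 profiles: 6 have a profitable deviation, 19 do not.)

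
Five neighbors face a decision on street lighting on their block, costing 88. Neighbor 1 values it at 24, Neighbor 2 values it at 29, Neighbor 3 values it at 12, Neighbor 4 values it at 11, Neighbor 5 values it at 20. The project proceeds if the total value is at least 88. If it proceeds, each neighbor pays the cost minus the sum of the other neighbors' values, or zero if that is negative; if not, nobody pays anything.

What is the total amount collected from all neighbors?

56

Total value 96 ≥ cost 88, so it is built.
Neighbor 1: others sum to 72; max(0, 88 - 72) = 16.
Neighbor 2: others sum to 67; max(0, 88 - 67) = 21.
Neighbor 3: others sum to 84; max(0, 88 - 84) = 4.
Neighbor 4: others sum to 85; max(0, 88 - 85) = 3.
Neighbor 5: others sum to 76; max(0, 88 - 76) = 12.
Total collected = 16 + 21 + 4 + 3 + 12 = 56.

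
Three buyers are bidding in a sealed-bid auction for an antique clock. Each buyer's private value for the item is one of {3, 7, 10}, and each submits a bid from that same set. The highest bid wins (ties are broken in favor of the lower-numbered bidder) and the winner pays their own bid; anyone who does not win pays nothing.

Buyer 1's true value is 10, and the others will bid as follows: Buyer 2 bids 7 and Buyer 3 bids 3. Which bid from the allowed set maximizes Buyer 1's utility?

Bid 3: loses, pays 0, utility 0.
Bid 7: wins, pays 7, utility 10 - 7 = 3.
Bid 10: wins, pays 10, utility 10 - 10 = 0.
The best choice is 7 with utility 3.

7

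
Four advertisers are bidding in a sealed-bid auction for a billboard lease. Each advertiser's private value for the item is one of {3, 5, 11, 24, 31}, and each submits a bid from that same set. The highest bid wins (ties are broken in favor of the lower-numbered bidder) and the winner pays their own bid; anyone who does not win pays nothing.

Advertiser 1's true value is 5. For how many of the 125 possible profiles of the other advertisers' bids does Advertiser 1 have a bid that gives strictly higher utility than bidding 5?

Others bid (3, 3, 3): truth gives 0; bid 3 gives 2 > 0. Violating.
Others bid (3, 3, 5): truth gives 0; no alternative beats it.
Others bid (3, 3, 11): truth gives 0; no alternative beats it.
(Checking all 125 profiles: 1 has a profitable deviation, 124 do not.)

1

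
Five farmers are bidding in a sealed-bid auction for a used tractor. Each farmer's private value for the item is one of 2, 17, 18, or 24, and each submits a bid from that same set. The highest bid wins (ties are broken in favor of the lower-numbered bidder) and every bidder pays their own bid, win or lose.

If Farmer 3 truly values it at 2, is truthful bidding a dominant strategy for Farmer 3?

Yes

Check each profile of the others' bids and compare truth against every alternative bid.
Others bid (2, 2, 2, 24): truth gives -2, best alternative gives -17.
Others bid (2, 2, 17, 24): truth gives -2, best alternative gives -17.
Others bid (2, 2, 18, 24): truth gives -2, best alternative gives -17.
Others bid (2, 2, 24, 2): truth gives -2, best alternative gives -17.
Others bid (2, 2, 24, 17): truth gives -2, best alternative gives -17.
Others bid (2, 2, 24, 18): truth gives -2, best alternative gives -17.
(Remaining 250 profiles checked similarly; truth is weakly best in each.)
In every case the truthful bid is at least as good as any alternative, so it is a dominant strategy.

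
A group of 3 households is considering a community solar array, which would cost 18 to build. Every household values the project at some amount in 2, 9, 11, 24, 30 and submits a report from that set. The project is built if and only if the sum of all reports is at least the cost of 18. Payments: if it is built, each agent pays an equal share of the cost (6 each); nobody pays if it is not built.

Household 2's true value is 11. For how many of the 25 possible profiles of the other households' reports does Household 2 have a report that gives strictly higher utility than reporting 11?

1

Others report (2, 2): truth gives 0; report 24 gives 5 > 0. Violating.
Others report (2, 9): truth gives 5; no alternative beats it.
Others report (2, 11): truth gives 5; no alternative beats it.
(Checking all 25 profiles: 1 has a profitable deviation, 24 do not.)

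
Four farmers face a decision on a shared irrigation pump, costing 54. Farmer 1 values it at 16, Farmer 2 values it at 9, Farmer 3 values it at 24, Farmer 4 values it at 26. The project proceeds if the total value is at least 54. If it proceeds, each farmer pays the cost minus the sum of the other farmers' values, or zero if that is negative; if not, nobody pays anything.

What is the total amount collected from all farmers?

Total value 75 ≥ cost 54, so it is built.
Farmer 1: others sum to 59; max(0, 54 - 59) = 0.
Farmer 2: others sum to 66; max(0, 54 - 66) = 0.
Farmer 3: others sum to 51; max(0, 54 - 51) = 3.
Farmer 4: others sum to 49; max(0, 54 - 49) = 5.
Total collected = 0 + 0 + 3 + 5 = 8.

8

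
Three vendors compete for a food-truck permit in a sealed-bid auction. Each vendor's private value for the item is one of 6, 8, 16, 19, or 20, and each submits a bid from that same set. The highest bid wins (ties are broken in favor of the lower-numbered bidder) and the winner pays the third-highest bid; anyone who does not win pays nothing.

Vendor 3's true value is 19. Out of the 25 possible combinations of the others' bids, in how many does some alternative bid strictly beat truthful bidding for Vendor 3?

6

Others bid (6, 19): truth gives 0; bid 20 gives 13 > 0. Violating.
Others bid (8, 19): truth gives 0; bid 20 gives 11 > 0. Violating.
Others bid (16, 19): truth gives 0; bid 20 gives 3 > 0. Violating.
Others bid (19, 6): truth gives 0; bid 20 gives 13 > 0. Violating.
Others bid (6, 6): truth gives 13; no alternative beats it.
Others bid (6, 8): truth gives 13; no alternative beats it.
(Checking all 25 profiles: 6 have a profitable deviation, 19 do not.)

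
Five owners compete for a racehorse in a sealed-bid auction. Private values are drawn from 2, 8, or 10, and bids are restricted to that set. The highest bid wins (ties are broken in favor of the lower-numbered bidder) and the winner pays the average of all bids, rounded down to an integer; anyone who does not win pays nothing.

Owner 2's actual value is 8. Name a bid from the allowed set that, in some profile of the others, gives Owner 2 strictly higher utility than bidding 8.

Suppose Owner 1 bids 2, Owner 3 bids 2, Owner 4 bids 2 and Owner 5 bids 10.
Bid 8: loses, pays 0, utility 0.
Bid 10: wins, pays 5, utility 8 - 5 = 3.
So bidding 10 beats truth here (3 > 0).

10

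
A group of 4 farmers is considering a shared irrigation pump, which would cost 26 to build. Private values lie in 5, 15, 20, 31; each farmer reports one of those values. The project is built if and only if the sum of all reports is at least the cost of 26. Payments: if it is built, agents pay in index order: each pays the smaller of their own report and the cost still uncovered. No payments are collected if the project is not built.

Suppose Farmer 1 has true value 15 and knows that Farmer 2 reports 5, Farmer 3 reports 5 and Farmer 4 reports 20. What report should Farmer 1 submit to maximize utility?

5

Report 5: project built, pays 5, utility 15 - 5 = 10.
Report 15: project built, pays 15, utility 15 - 15 = 0.
Report 20: project built, pays 20, utility 15 - 20 = -5.
Report 31: project built, pays 26, utility 15 - 26 = -11.
The best choice is 5 with utility 10.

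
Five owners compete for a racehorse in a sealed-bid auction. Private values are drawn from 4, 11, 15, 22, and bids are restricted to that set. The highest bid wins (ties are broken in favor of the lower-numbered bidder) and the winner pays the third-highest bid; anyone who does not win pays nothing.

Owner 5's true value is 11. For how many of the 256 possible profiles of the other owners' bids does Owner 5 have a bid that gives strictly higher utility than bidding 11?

8

Others bid (4, 4, 4, 11): truth gives 0; bid 15 gives 7 > 0. Violating.
Others bid (4, 4, 4, 15): truth gives 0; bid 22 gives 7 > 0. Violating.
Others bid (4, 4, 11, 4): truth gives 0; bid 15 gives 7 > 0. Violating.
Others bid (4, 4, 15, 4): truth gives 0; bid 22 gives 7 > 0. Violating.
Others bid (4, 4, 4, 4): truth gives 7; no alternative beats it.
Others bid (4, 4, 4, 22): truth gives 0; no alternative beats it.
(Checking all 256 profiles: 8 have a profitable deviation, 248 do not.)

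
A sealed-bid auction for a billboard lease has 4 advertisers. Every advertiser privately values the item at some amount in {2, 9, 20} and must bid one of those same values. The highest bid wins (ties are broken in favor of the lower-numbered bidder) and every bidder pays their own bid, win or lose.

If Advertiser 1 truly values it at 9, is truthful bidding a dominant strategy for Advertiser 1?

Consider the case where Advertiser 2 bids 2, Advertiser 3 bids 2 and Advertiser 4 bids 2.
Truthful bid 9: wins, pays 9, utility 9 - 9 = 0.
Bid 2 instead: wins, pays 2, utility 9 - 2 = 7.
Since 7 > 0, bidding 2 is strictly better here, so truthful bidding is not dominant.

No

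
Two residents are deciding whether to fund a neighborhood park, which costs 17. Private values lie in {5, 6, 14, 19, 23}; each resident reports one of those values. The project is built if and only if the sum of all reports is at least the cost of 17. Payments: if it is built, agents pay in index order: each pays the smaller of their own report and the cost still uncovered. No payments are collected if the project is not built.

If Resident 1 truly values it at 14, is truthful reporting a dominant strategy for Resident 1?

No

Consider the case where Resident 2 reports 14.
Truthful report 14: project built, pays 14, utility 14 - 14 = 0.
Report 5 instead: project built, pays 5, utility 14 - 5 = 9.
Since 9 > 0, reporting 5 is strictly better here, so truthful reporting is not dominant.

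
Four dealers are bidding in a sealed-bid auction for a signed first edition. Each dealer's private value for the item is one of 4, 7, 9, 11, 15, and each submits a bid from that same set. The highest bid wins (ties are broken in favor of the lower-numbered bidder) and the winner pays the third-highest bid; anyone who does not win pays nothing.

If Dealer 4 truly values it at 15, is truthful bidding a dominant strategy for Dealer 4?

Check each profile of the others' bids and compare truth against every alternative bid.
Others bid (4, 4, 11): truth gives 11, best alternative gives 0.
Others bid (4, 11, 4): truth gives 11, best alternative gives 0.
Others bid (11, 4, 4): truth gives 11, best alternative gives 0.
Others bid (4, 7, 11): truth gives 8, best alternative gives 0.
Others bid (4, 11, 7): truth gives 8, best alternative gives 0.
Others bid (7, 4, 11): truth gives 8, best alternative gives 0.
(Remaining 119 profiles checked similarly; truth is weakly best in each.)
In every case the truthful bid is at least as good as any alternative, so it is a dominant strategy.

Yes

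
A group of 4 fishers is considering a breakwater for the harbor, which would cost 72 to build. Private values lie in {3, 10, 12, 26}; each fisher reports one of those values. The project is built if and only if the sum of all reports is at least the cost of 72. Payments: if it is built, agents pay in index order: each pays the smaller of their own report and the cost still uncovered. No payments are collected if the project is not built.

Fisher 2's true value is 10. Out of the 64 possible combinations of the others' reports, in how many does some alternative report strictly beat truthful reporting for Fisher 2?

1

Others report (26, 26, 26): truth gives 0; report 3 gives 7 > 0. Violating.
Others report (3, 3, 3): truth gives 0; no alternative beats it.
Others report (3, 3, 10): truth gives 0; no alternative beats it.
(Checking all 64 profiles: 1 has a profitable deviation, 63 do not.)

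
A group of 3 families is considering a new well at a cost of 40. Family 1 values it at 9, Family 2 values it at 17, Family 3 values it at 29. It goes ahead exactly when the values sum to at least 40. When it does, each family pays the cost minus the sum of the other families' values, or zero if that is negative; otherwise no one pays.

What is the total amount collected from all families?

Total value 55 ≥ cost 40, so it is built.
Family 1: others sum to 46; max(0, 40 - 46) = 0.
Family 2: others sum to 38; max(0, 40 - 38) = 2.
Family 3: others sum to 26; max(0, 40 - 26) = 14.
Total collected = 0 + 2 + 14 = 16.

16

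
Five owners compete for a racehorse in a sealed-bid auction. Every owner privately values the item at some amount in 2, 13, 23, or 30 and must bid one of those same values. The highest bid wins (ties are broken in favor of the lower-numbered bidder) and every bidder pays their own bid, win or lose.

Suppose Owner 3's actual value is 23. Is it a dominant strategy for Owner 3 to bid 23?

Consider the case where Owner 1 bids 2, Owner 2 bids 2, Owner 4 bids 2 and Owner 5 bids 2.
Truthful bid 23: wins, pays 23, utility 23 - 23 = 0.
Bid 13 instead: wins, pays 13, utility 23 - 13 = 10.
Since 10 > 0, bidding 13 is strictly better here, so truthful bidding is not dominant.

No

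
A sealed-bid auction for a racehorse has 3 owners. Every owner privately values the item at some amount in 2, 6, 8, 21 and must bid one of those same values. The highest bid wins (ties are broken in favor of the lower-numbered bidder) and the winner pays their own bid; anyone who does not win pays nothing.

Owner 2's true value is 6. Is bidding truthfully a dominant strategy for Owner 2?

Check each profile of the others' bids and compare truth against every alternative bid.
Others bid (2, 2): truth gives 0, best alternative gives 0.
Others bid (2, 6): truth gives 0, best alternative gives 0.
Others bid (2, 8): truth gives 0, best alternative gives 0.
Others bid (2, 21): truth gives 0, best alternative gives 0.
Others bid (6, 2): truth gives 0, best alternative gives 0.
Others bid (6, 6): truth gives 0, best alternative gives 0.
(Remaining 10 profiles checked similarly; truth is weakly best in each.)
In every case the truthful bid is at least as good as any alternative, so it is a dominant strategy.

Yes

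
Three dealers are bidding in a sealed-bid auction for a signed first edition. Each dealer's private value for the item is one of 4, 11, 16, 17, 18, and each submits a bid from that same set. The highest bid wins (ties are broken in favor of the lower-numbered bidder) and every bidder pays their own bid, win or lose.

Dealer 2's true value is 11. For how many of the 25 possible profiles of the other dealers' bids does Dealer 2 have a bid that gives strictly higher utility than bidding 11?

23

Others bid (4, 16): truth gives -11; bid 4 gives -4 > -11. Violating.
Others bid (4, 17): truth gives -11; bid 4 gives -4 > -11. Violating.
Others bid (4, 18): truth gives -11; bid 4 gives -4 > -11. Violating.
Others bid (11, 4): truth gives -11; bid 4 gives -4 > -11. Violating.
Others bid (4, 4): truth gives 0; no alternative beats it.
Others bid (4, 11): truth gives 0; no alternative beats it.
(Checking all 25 profiles: 23 have a profitable deviation, 2 do not.)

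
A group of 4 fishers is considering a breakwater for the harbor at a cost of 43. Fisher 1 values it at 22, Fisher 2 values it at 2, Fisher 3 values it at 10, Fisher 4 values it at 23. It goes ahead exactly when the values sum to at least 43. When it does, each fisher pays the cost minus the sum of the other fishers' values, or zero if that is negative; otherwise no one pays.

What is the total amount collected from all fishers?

17

Total value 57 ≥ cost 43, so it is built.
Fisher 1: others sum to 35; max(0, 43 - 35) = 8.
Fisher 2: others sum to 55; max(0, 43 - 55) = 0.
Fisher 3: others sum to 47; max(0, 43 - 47) = 0.
Fisher 4: others sum to 34; max(0, 43 - 34) = 9.
Total collected = 8 + 0 + 0 + 9 = 17.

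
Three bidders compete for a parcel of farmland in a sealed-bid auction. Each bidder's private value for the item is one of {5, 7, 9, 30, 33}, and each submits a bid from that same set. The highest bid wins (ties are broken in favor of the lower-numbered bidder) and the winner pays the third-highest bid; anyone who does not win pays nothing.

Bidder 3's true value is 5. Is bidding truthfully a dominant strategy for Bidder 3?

Yes

Check each profile of the others' bids and compare truth against every alternative bid.
Others bid (5, 5): truth gives 0, best alternative gives 0.
Others bid (5, 7): truth gives 0, best alternative gives 0.
Others bid (5, 9): truth gives 0, best alternative gives 0.
Others bid (5, 30): truth gives 0, best alternative gives 0.
Others bid (5, 33): truth gives 0, best alternative gives 0.
Others bid (7, 5): truth gives 0, best alternative gives 0.
(Remaining 19 profiles checked similarly; truth is weakly best in each.)
In every case the truthful bid is at least as good as any alternative, so it is a dominant strategy.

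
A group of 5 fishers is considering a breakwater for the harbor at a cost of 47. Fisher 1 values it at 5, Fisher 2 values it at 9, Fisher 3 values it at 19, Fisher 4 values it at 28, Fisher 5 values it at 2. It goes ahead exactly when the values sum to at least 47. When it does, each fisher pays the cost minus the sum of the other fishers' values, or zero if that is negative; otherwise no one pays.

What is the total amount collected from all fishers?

15

Total value 63 ≥ cost 47, so it is built.
Fisher 1: others sum to 58; max(0, 47 - 58) = 0.
Fisher 2: others sum to 54; max(0, 47 - 54) = 0.
Fisher 3: others sum to 44; max(0, 47 - 44) = 3.
Fisher 4: others sum to 35; max(0, 47 - 35) = 12.
Fisher 5: others sum to 61; max(0, 47 - 61) = 0.
Total collected = 0 + 0 + 3 + 12 + 0 = 15.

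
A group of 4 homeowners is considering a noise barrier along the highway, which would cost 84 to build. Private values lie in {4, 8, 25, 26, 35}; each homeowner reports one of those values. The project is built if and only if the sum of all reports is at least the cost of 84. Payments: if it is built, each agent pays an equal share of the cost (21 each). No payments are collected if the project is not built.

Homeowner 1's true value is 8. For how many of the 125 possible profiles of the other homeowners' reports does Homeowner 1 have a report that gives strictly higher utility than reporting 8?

Others report (8, 35, 35): truth gives -13; report 4 gives 0 > -13. Violating.
Others report (25, 25, 26): truth gives -13; report 4 gives 0 > -13. Violating.
Others report (25, 26, 25): truth gives -13; report 4 gives 0 > -13. Violating.
Others report (25, 26, 26): truth gives -13; report 4 gives 0 > -13. Violating.
Others report (4, 4, 4): truth gives 0; no alternative beats it.
Others report (4, 4, 8): truth gives 0; no alternative beats it.
(Checking all 125 profiles: 10 have a profitable deviation, 115 do not.)

10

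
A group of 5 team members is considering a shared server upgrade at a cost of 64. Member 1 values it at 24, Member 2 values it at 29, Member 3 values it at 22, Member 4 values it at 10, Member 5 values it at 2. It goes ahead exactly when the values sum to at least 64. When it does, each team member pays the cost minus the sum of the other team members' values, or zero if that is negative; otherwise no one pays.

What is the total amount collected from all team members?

Total value 87 ≥ cost 64, so it is built.
Member 1: others sum to 63; max(0, 64 - 63) = 1.
Member 2: others sum to 58; max(0, 64 - 58) = 6.
Member 3: others sum to 65; max(0, 64 - 65) = 0.
Member 4: others sum to 77; max(0, 64 - 77) = 0.
Member 5: others sum to 85; max(0, 64 - 85) = 0.
Total collected = 1 + 6 + 0 + 0 + 0 = 7.

7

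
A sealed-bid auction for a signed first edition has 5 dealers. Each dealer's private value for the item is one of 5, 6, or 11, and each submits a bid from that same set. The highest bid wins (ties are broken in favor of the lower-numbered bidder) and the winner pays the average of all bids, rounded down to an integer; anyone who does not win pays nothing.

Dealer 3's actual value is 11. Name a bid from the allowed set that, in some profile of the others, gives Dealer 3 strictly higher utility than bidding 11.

6

Suppose Dealer 1 bids 5, Dealer 2 bids 5, Dealer 4 bids 5 and Dealer 5 bids 5.
Bid 11: wins, pays 6, utility 11 - 6 = 5.
Bid 6: wins, pays 5, utility 11 - 5 = 6.
So bidding 6 beats truth here (6 > 5).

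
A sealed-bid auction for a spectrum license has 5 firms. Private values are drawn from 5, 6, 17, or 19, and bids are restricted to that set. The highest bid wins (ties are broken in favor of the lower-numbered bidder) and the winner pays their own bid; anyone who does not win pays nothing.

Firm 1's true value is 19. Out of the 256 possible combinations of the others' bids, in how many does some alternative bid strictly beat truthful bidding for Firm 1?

Others bid (5, 5, 5, 5): truth gives 0; bid 5 gives 14 > 0. Violating.
Others bid (5, 5, 5, 6): truth gives 0; bid 6 gives 13 > 0. Violating.
Others bid (5, 5, 5, 17): truth gives 0; bid 17 gives 2 > 0. Violating.
Others bid (5, 5, 6, 5): truth gives 0; bid 6 gives 13 > 0. Violating.
Others bid (5, 5, 5, 19): truth gives 0; no alternative beats it.
Others bid (5, 5, 6, 19): truth gives 0; no alternative beats it.
(Checking all 256 profiles: 81 have a profitable deviation, 175 do not.)

81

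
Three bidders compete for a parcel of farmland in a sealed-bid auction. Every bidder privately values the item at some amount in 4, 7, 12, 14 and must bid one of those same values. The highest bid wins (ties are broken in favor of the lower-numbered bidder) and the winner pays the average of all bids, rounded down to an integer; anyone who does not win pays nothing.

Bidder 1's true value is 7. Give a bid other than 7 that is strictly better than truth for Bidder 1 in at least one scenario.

Suppose Bidder 2 bids 4 and Bidder 3 bids 4.
Bid 7: wins, pays 5, utility 7 - 5 = 2.
Bid 4: wins, pays 4, utility 7 - 4 = 3.
So bidding 4 beats truth here (3 > 2).

4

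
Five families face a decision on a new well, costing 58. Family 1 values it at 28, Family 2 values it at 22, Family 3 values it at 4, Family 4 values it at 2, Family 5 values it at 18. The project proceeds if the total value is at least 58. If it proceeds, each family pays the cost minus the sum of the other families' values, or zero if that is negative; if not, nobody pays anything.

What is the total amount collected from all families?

20

Total value 74 ≥ cost 58, so it is built.
Family 1: others sum to 46; max(0, 58 - 46) = 12.
Family 2: others sum to 52; max(0, 58 - 52) = 6.
Family 3: others sum to 70; max(0, 58 - 70) = 0.
Family 4: others sum to 72; max(0, 58 - 72) = 0.
Family 5: others sum to 56; max(0, 58 - 56) = 2.
Total collected = 12 + 6 + 0 + 0 + 2 = 20.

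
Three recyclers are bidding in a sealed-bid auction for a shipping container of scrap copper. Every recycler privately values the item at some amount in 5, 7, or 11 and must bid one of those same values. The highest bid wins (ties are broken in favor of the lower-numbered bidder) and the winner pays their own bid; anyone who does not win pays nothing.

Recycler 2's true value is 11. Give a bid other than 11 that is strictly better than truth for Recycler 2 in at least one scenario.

7

Suppose Recycler 1 bids 5 and Recycler 3 bids 5.
Bid 11: wins, pays 11, utility 11 - 11 = 0.
Bid 7: wins, pays 7, utility 11 - 7 = 4.
So bidding 7 beats truth here (4 > 0).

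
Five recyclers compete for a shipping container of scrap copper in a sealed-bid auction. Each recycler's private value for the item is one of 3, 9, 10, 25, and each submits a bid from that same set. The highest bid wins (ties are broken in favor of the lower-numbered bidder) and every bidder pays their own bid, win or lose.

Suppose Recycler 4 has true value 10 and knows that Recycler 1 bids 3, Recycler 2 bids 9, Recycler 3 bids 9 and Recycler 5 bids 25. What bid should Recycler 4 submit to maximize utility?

3

Bid 3: loses but pays 3, utility -3.
Bid 9: loses but pays 9, utility -9.
Bid 10: loses but pays 10, utility -10.
Bid 25: wins, pays 25, utility 10 - 25 = -15.
The best choice is 3 with utility -3.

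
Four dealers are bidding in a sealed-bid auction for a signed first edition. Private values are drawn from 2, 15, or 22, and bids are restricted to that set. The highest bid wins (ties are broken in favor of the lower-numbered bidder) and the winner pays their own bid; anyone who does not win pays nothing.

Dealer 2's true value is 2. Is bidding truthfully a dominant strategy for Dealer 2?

Yes

Check each profile of the others' bids and compare truth against every alternative bid.
Others bid (2, 2, 2): truth gives 0, best alternative gives -13.
Others bid (2, 2, 15): truth gives 0, best alternative gives -13.
Others bid (2, 15, 2): truth gives 0, best alternative gives -13.
Others bid (2, 15, 15): truth gives 0, best alternative gives -13.
Others bid (2, 2, 22): truth gives 0, best alternative gives 0.
Others bid (2, 15, 22): truth gives 0, best alternative gives 0.
(Remaining 21 profiles checked similarly; truth is weakly best in each.)
In every case the truthful bid is at least as good as any alternative, so it is a dominant strategy.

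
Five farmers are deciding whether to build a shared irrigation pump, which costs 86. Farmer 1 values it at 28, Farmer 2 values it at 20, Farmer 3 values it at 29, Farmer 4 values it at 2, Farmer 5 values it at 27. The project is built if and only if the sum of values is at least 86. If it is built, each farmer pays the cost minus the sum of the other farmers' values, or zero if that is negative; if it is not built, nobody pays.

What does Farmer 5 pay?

7

Total value 106 ≥ cost 86, so the project is built.
The other farmers' values sum to 79.
Cost minus that sum is 86 - 79 = 7.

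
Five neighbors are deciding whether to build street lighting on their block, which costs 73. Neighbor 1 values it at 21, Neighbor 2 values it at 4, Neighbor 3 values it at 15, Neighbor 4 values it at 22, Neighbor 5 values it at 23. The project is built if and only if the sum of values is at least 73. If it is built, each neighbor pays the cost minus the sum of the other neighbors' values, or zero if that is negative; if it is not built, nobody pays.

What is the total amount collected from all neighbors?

33

Total value 85 ≥ cost 73, so it is built.
Neighbor 1: others sum to 64; max(0, 73 - 64) = 9.
Neighbor 2: others sum to 81; max(0, 73 - 81) = 0.
Neighbor 3: others sum to 70; max(0, 73 - 70) = 3.
Neighbor 4: others sum to 63; max(0, 73 - 63) = 10.
Neighbor 5: others sum to 62; max(0, 73 - 62) = 11.
Total collected = 9 + 0 + 3 + 10 + 11 = 33.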